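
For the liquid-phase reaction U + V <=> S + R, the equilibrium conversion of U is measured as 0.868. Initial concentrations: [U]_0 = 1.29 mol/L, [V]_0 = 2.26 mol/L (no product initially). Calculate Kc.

Let X = conversion of U.
Concentrations: [U] = 1.29 − 1.29X; [V] = 2.26 − 1.29X; [S] = 1.29X; [R] = 1.29X.
At X = 0.868: [U] = 0.17, [V] = 1.14, [S] = 1.12, [R] = 1.12.
Kc = [S] [R] / ([U] [V]) = 6.46.

Kc = 6.46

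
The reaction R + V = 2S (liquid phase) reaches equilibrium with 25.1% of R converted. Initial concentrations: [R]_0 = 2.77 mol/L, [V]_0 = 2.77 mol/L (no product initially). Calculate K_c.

K_c = 0.449

Let X = conversion of R.
Concentrations: [R] = 2.77 − 2.77X; [V] = 2.77 − 2.77X; [S] = 5.54X.
At X = 0.251: [R] = 2.07, [V] = 2.07, [S] = 1.39.
K_c = [S]^2 / ([R] [V]) = 0.449.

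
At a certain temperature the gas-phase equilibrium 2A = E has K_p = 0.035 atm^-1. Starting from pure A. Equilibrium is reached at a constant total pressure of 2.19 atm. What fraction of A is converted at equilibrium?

X = 0.125

Let X = conversion of A (basis 1 mol A); extent of reaction ξ = 0.5X.
Mole table: n_A = 1 − X; n_E = 0.5X.
Total moles n_T = 1 − 0.5X.
y_i = n_i/n_T, p_i = y_i·P. K_p = p_E / (p_A^2).
This yields a degree-2 equation in X; solving on (0,1), X = 0.125.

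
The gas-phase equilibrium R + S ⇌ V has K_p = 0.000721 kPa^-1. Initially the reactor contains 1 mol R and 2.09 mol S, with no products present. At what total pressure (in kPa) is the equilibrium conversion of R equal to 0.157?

Let X = conversion of R (basis 1 mol R); extent of reaction ξ = X.
Mole table: n_R = 1 − X; n_S = 2.09 − X; n_V = X.
Summing: n_T = 3.09 − X.
K_p = p_V / (p_R p_S) with p_i = (n_i/n_T)·P.
At X = 0.157: the mole-fraction product g(X) = Π y_i^ν_i = 0.2826. Since K_p = g(X)·P^{-1}, P = (g/K_p)^(1/1) = (0.2826/0.000721)^(1/1) = 392 kPa.

P = 392 kPa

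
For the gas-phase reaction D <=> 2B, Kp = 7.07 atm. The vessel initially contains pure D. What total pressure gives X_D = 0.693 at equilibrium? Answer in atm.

Basis: 1 mol D initially; let X = conversion of D. Extent ξ = X.
At extent ξ: n_D = 1 − X; n_B = 2X.
Total moles n_T = 1 + X.
Kp = p_B^2 / (p_D) with p_i = (n_i/n_T)·P.
At X = 0.693: the mole-fraction product g(X) = Π y_i^ν_i = 3.696. Since Kp = g(X)·P^{1}, P = (Kp/g)^(1/1) = (7.07/3.696)^(1/1) = 1.91 atm.

P = 1.91 atm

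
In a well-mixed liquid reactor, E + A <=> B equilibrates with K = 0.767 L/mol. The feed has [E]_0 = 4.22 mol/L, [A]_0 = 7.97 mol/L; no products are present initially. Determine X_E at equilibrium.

X = 0.782

Let X = conversion of E; extent ξ = 4.22·X mol/L.
Concentrations: [E] = 4.22 − 4.22X; [A] = 7.97 − 4.22X; [B] = 4.22X.
K = [B] / ([E] [A]).
Equating to 0.767 L/mol: the physical root is X = 0.782.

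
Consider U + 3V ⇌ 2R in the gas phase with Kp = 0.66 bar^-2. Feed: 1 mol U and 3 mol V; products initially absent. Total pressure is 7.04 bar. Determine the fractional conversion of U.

X = 0.656

Basis: 1 mol U initially; let X = conversion of U. Extent ξ = X.
At extent ξ: n_U = 1 − X; n_V = 3 − 3X; n_R = 2X.
Total moles n_T = 4 − 2X.
With p_i = (n_i/n_T)P, Kp = p_R^2 / (p_U p_V^3).
This yields a degree-4 equation in X; solving on (0,1), X = 0.656.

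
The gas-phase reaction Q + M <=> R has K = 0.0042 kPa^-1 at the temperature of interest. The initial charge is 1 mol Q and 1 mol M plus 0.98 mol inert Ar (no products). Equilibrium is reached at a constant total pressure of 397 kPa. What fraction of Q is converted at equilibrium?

Take 1 mol Q as basis and let X be its fractional conversion, so ξ = X.
Species balance: n_Q = 1 − X; n_M = 1 − X; n_R = X; n_I = 0.98 (inert).
Summing: n_T = 2.98 − X.
y_i = n_i/n_T, p_i = y_i·P. K = p_R / (p_Q p_M).
Substituting and setting equal to 0.0042 kPa^-1 gives a polynomial in X; the root in (0,1) is X = 0.303.

X = 0.303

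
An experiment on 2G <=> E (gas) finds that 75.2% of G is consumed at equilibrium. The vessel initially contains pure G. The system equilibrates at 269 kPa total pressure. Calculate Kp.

Let X = conversion of G (basis 1 mol G); extent of reaction ξ = 0.5X.
Moles: n_G = 1 − X; n_E = 0.5X.
n_T = Σnᵢ = 1 − 0.5X.
At X = 0.752: n_G = 0.248, n_E = 0.376, n_T = 0.624.
p_i = (n_i/n_T)·P. Kp = p_E / (p_G^2) = 0.0142 kPa^-1.

Kp = 0.0142 kPa^-1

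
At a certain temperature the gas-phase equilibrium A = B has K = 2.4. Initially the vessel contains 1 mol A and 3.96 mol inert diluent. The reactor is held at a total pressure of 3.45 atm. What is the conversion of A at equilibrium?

X = 0.706

Let X = conversion of A (basis 1 mol A); extent of reaction ξ = X.
Mole table: n_A = 1 − X; n_B = X; n_I = 3.96 (inert).
Total moles n_T = 4.96 (Δν = 0, constant).
With p_i = (n_i/n_T)P, K = p_B / (p_A).
This yields a degree-1 equation in X; solving on (0,1), X = 0.706.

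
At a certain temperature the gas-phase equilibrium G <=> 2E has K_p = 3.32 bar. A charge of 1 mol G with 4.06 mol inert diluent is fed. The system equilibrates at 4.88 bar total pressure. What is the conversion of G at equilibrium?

X = 0.612

Take 1 mol G as basis and let X be its fractional conversion, so ξ = X.
Moles: n_G = 1 − X; n_E = 2X; n_I = 4.06 (inert).
Summing: n_T = 5.06 + X.
With p_i = (n_i/n_T)P, K_p = p_E^2 / (p_G).
This yields a degree-2 equation in X; solving on (0,1), X = 0.612.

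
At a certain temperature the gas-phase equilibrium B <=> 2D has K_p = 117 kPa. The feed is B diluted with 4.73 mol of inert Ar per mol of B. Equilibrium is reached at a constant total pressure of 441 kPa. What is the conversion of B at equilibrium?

Let X = conversion of B (basis 1 mol B); extent of reaction ξ = X.
Mole table: n_B = 1 − X; n_D = 2X; n_I = 4.73 (inert).
n_T = Σnᵢ = 5.73 + X.
With p_i = (n_i/n_T)P, K_p = p_D^2 / (p_B).
Setting this equal to 117 kPa and taking the physical root (0 < X < 1) gives X = 0.468.

X = 0.468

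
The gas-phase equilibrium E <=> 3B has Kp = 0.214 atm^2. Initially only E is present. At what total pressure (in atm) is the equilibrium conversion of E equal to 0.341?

P = 0.61 atm

Basis: 1 mol E initially; let X = conversion of E. Extent ξ = X.
Moles: n_E = 1 − X; n_B = 3X.
Total moles n_T = 1 + 2X.
Kp = p_B^3 / (p_E) with p_i = (n_i/n_T)·P.
At X = 0.341: the mole-fraction product g(X) = Π y_i^ν_i = 0.5742. Since Kp = g(X)·P^{2}, P = (Kp/g)^(1/2) = (0.214/0.5742)^(1/2) = 0.61 atm.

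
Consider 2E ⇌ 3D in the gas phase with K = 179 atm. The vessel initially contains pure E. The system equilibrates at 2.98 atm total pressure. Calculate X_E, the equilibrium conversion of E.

X = 0.846

Let X = conversion of E (basis 1 mol E); extent of reaction ξ = 0.5X.
At extent ξ: n_E = 1 − X; n_D = 1.5X.
Total moles n_T = 1 + 0.5X.
y_i = n_i/n_T, p_i = y_i·P. K = p_D^3 / (p_E^2).
This yields a degree-3 equation in X; solving on (0,1), X = 0.846.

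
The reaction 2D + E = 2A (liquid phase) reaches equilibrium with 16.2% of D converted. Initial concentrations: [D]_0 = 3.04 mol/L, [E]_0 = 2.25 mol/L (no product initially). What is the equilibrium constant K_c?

K_c = 0.0187 L/mol

Let X = conversion of D.
Concentrations: [D] = 3.04 − 3.04X; [E] = 2.25 − 1.52X; [A] = 3.04X.
At X = 0.162: [D] = 2.55, [E] = 2, [A] = 0.492.
K_c = [A]^2 / ([D]^2 [E]) = 0.0187 L/mol.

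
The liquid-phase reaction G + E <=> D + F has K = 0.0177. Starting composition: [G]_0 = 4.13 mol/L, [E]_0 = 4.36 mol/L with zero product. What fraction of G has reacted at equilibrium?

Let X = conversion of G; extent ξ = 4.13·X mol/L.
Concentrations: [G] = 4.13 − 4.13X; [E] = 4.36 − 4.13X; [D] = 4.13X; [F] = 4.13X.
K = [D] [F] / ([G] [E]).
Equating to 0.0177: the physical root is X = 0.121.

X = 0.121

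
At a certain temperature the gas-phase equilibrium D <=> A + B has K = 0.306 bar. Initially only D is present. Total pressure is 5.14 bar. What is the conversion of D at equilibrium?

X = 0.237

Take 1 mol D as basis and let X be its fractional conversion, so ξ = X.
Moles: n_D = 1 − X; n_A = X; n_B = X.
n_T = Σnᵢ = 1 + X.
Mole fractions y_i = n_i/n_T; K = p_A p_B / (p_D) with p_i = y_i·P.
Equating to 0.306 bar and solving on 0 < X < 1: X = 0.237.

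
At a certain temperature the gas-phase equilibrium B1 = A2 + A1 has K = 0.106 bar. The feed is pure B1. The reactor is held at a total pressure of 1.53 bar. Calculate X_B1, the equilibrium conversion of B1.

X = 0.255

Basis: 1 mol B1 initially; let X = conversion of B1. Extent ξ = X.
At extent ξ: n_B1 = 1 − X; n_A2 = X; n_A1 = X.
Total moles n_T = 1 + X.
Mole fractions y_i = n_i/n_T; K = p_A2 p_A1 / (p_B1) with p_i = y_i·P.
This yields a degree-2 equation in X; solving on (0,1), X = 0.255.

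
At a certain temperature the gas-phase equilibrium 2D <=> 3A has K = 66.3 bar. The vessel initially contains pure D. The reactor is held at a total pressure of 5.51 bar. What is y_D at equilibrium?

Basis: 1 mol D initially; let X = conversion of D. Extent ξ = 0.5X.
Mole table: n_D = 1 − X; n_A = 1.5X.
n_T = Σnᵢ = 1 + 0.5X.
With p_i = (n_i/n_T)P, K = p_A^3 / (p_D^2).
Setting this equal to 66.3 bar and taking the physical root (0 < X < 1) gives X = 0.722.
Then n_D = 0.278, n_T = 1.36, so y_D = 0.205.

y_D = 0.205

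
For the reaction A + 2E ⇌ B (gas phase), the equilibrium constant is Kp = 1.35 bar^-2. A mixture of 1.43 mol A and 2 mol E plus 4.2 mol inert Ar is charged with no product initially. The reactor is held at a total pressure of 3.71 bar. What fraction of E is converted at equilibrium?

Take 2 mol E as basis and let X be its fractional conversion, so ξ = X.
Species balance: n_A = 1.43 − X; n_E = 2 − 2X; n_B = X; n_I = 4.2 (inert).
n_T = Σnᵢ = 7.63 − 2X.
y_i = n_i/n_T, p_i = y_i·P. Kp = p_B / (p_A p_E^2).
Substituting and setting equal to 1.35 bar^-2 gives a polynomial in X; the root in (0,1) is X = 0.462.

X = 0.462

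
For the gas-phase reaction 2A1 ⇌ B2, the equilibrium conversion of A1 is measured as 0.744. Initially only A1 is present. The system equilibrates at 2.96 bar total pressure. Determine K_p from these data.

Let X = conversion of A1 (basis 1 mol A1); extent of reaction ξ = 0.5X.
Moles: n_A1 = 1 − X; n_B2 = 0.5X.
Total moles n_T = 1 − 0.5X.
At X = 0.744: n_A1 = 0.256, n_B2 = 0.372, n_T = 0.628.
p_i = (n_i/n_T)·P. K_p = p_B2 / (p_A1^2) = 1.2 bar^-1.

K_p = 1.2 bar^-1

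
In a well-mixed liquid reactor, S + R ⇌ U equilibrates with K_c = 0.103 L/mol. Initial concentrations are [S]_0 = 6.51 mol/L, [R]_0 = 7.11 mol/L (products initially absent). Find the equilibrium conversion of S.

X = 0.336

Let X = conversion of S; extent ξ = 6.51·X mol/L.
Concentrations: [S] = 6.51 − 6.51X; [R] = 7.11 − 6.51X; [U] = 6.51X.
K_c = [U] / ([S] [R]).
Setting equal to 0.103 and solving for X on (0,1) gives X = 0.336.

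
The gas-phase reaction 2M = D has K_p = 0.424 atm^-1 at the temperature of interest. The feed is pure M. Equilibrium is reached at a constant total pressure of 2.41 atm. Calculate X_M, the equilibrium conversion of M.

X = 0.557

Basis: 1 mol M initially; let X = conversion of M. Extent ξ = 0.5X.
Moles: n_M = 1 − X; n_D = 0.5X.
Summing: n_T = 1 − 0.5X.
Mole fractions y_i = n_i/n_T; K_p = p_D / (p_M^2) with p_i = y_i·P.
Equating to 0.424 atm^-1 and solving on 0 < X < 1: X = 0.557.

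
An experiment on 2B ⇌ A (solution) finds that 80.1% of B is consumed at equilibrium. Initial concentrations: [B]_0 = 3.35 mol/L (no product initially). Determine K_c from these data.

Let X = conversion of B.
Concentrations: [B] = 3.35 − 3.35X; [A] = 1.68X.
At X = 0.801: [B] = 0.667, [A] = 1.34.
K_c = [A] / ([B]^2) = 3.02 L/mol.

K_c = 3.02 L/mol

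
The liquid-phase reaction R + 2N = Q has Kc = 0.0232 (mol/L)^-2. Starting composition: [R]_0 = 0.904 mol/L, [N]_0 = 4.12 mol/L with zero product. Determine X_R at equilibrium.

Let X = conversion of R; extent ξ = 0.904·X mol/L.
Concentrations: [R] = 0.904 − 0.904X; [N] = 4.12 − 1.81X; [Q] = 0.904X.
Kc = [Q] / ([R] [N]^2).
Equating to 0.0232 (mol/L)^-2: the physical root is X = 0.240.

X = 0.240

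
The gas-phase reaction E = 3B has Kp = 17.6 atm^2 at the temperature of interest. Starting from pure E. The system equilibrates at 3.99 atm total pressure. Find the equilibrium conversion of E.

X = 0.432

Let X = conversion of E (basis 1 mol E); extent of reaction ξ = X.
Mole table: n_E = 1 − X; n_B = 3X.
Summing: n_T = 1 + 2X.
Mole fractions y_i = n_i/n_T; Kp = p_B^3 / (p_E) with p_i = y_i·P.
Equating to 17.6 atm^2 and solving on 0 < X < 1: X = 0.432.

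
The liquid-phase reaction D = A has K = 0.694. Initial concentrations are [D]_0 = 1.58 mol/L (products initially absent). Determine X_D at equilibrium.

Let X = conversion of D; extent ξ = 1.58·X mol/L.
Concentrations: [D] = 1.58 − 1.58X; [A] = 1.58X.
K = [A] / ([D]).
This equals 0.694 at X = 0.410 (the root in 0 < X < 1).

X = 0.410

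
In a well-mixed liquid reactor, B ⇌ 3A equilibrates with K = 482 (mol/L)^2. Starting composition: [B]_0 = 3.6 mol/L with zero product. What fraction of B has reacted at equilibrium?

X = 0.724

Let X = conversion of B; extent ξ = 3.6·X mol/L.
Concentrations: [B] = 3.6 − 3.6X; [A] = 10.8X.
K = [A]^3 / ([B]).
Equating to 482 (mol/L)^2: the physical root is X = 0.724.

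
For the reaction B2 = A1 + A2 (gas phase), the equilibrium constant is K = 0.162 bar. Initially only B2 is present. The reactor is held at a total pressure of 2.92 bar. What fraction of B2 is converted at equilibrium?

Let X = conversion of B2 (basis 1 mol B2); extent of reaction ξ = X.
At extent ξ: n_B2 = 1 − X; n_A1 = X; n_A2 = X.
n_T = Σnᵢ = 1 + X.
Mole fractions y_i = n_i/n_T; K = p_A1 p_A2 / (p_B2) with p_i = y_i·P.
This yields a degree-2 equation in X; solving on (0,1), X = 0.229.

X = 0.229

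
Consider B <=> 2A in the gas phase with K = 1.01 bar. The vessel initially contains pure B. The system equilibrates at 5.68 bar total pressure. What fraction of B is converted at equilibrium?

Let X = conversion of B (basis 1 mol B); extent of reaction ξ = X.
Species balance: n_B = 1 − X; n_A = 2X.
n_T = Σnᵢ = 1 + X.
y_i = n_i/n_T, p_i = y_i·P. K = p_A^2 / (p_B).
This yields a degree-2 equation in X; solving on (0,1), X = 0.206.

X = 0.206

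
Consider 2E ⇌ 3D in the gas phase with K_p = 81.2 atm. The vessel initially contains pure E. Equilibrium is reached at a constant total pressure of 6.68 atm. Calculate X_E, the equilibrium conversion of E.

Let X = conversion of E (basis 1 mol E); extent of reaction ξ = 0.5X.
Moles: n_E = 1 − X; n_D = 1.5X.
Total moles n_T = 1 + 0.5X.
With p_i = (n_i/n_T)P, K_p = p_D^3 / (p_E^2).
Substituting and setting equal to 81.2 atm gives a polynomial in X; the root in (0,1) is X = 0.723.

X = 0.723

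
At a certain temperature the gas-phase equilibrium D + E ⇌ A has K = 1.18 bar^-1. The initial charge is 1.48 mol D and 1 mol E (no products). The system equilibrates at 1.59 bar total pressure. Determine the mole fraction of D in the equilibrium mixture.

y_D = 0.499

Basis: 1 mol E initially; let X = conversion of E. Extent ξ = X.
Mole table: n_D = 1.48 − X; n_E = 1 − X; n_A = X.
n_T = Σnᵢ = 2.48 − X.
Mole fractions y_i = n_i/n_T; K = p_A / (p_D p_E) with p_i = y_i·P.
This yields a degree-2 equation in X; solving on (0,1), X = 0.484.
Then n_D = 0.996, n_T = 2, so y_D = 0.499.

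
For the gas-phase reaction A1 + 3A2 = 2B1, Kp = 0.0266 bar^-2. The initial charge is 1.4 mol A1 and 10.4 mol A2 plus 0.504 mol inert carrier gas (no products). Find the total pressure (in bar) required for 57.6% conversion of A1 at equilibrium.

Take 1.4 mol A1 as basis and let X be its fractional conversion, so ξ = 1.4X.
Species balance: n_A1 = 1.4 − 1.4X; n_A2 = 10.4 − 4.2X; n_B1 = 2.8X; n_I = 0.504 (inert).
Summing: n_T = 12.3 − 2.8X.
Kp = p_B1^2 / (p_A1 p_A2^3) with p_i = (n_i/n_T)·P.
At X = 0.576: the mole-fraction product g(X) = Π y_i^ν_i = 0.9853. Since Kp = g(X)·P^{-2}, P = (g/Kp)^(1/2) = (0.9853/0.0266)^(1/2) = 6.09 bar.

P = 6.09 bar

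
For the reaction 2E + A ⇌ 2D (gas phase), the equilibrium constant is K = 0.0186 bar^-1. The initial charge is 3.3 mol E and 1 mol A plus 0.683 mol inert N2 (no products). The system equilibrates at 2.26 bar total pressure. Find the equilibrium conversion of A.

X = 0.132

Take 1 mol A as basis and let X be its fractional conversion, so ξ = X.
Mole table: n_E = 3.3 − 2X; n_A = 1 − X; n_D = 2X; n_I = 0.683 (inert).
Summing: n_T = 4.98 − X.
y_i = n_i/n_T, p_i = y_i·P. K = p_D^2 / (p_E^2 p_A).
Substituting and setting equal to 0.0186 bar^-1 gives a polynomial in X; the root in (0,1) is X = 0.132.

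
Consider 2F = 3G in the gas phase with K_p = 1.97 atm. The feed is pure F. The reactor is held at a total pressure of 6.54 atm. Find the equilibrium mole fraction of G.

y_G = 0.450

Basis: 1 mol F initially; let X = conversion of F. Extent ξ = 0.5X.
Mole table: n_F = 1 − X; n_G = 1.5X.
Total moles n_T = 1 + 0.5X.
With p_i = (n_i/n_T)P, K_p = p_G^3 / (p_F^2).
Substituting and setting equal to 1.97 atm gives a polynomial in X; the root in (0,1) is X = 0.353.
Then n_G = 0.529, n_T = 1.18, so y_G = 0.450.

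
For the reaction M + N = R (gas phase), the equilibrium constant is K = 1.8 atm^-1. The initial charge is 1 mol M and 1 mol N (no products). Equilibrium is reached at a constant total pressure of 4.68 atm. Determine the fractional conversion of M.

X = 0.674

Take 1 mol M as basis and let X be its fractional conversion, so ξ = X.
At extent ξ: n_M = 1 − X; n_N = 1 − X; n_R = X.
n_T = Σnᵢ = 2 − X.
With p_i = (n_i/n_T)P, K = p_R / (p_M p_N).
Substituting and setting equal to 1.8 atm^-1 gives a polynomial in X; the root in (0,1) is X = 0.674.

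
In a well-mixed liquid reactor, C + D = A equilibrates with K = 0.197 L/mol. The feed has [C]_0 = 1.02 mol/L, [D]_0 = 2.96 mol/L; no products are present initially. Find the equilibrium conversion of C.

X = 0.340

Let X = conversion of C; extent ξ = 1.02·X mol/L.
Concentrations: [C] = 1.02 − 1.02X; [D] = 2.96 − 1.02X; [A] = 1.02X.
K = [A] / ([C] [D]).
This equals 0.197 at X = 0.340 (the root in 0 < X < 1).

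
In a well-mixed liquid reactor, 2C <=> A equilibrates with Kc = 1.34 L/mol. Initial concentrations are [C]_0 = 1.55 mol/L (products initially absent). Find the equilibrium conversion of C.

X = 0.615

Let X = conversion of C; extent ξ = 1.55X/2 mol/L.
Concentrations: [C] = 1.55 − 1.55X; [A] = 0.775X.
Kc = [A] / ([C]^2).
Equating to 1.34 L/mol: the physical root is X = 0.615.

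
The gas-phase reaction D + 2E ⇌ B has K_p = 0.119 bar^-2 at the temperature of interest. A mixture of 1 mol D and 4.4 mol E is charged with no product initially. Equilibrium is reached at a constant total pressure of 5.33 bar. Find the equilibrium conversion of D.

X = 0.658

Take 1 mol D as basis and let X be its fractional conversion, so ξ = X.
Moles: n_D = 1 − X; n_E = 4.4 − 2X; n_B = X.
n_T = Σnᵢ = 5.4 − 2X.
Mole fractions y_i = n_i/n_T; K_p = p_B / (p_D p_E^2) with p_i = y_i·P.
This yields a degree-3 equation in X; solving on (0,1), X = 0.658.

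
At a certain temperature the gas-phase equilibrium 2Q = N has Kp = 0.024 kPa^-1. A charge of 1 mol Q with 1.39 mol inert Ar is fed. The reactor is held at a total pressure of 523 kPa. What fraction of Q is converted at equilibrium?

Basis: 1 mol Q initially; let X = conversion of Q. Extent ξ = 0.5X.
Mole table: n_Q = 1 − X; n_N = 0.5X; n_I = 1.39 (inert).
Total moles n_T = 2.39 − 0.5X.
y_i = n_i/n_T, p_i = y_i·P. Kp = p_N / (p_Q^2).
This yields a degree-2 equation in X; solving on (0,1), X = 0.754.

X = 0.754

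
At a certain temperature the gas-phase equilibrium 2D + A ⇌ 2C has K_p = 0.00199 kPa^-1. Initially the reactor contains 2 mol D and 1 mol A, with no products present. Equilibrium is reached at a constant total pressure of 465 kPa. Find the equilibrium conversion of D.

X = 0.326

Basis: 2 mol D initially; let X = conversion of D. Extent ξ = X.
Species balance: n_D = 2 − 2X; n_A = 1 − X; n_C = 2X.
Total moles n_T = 3 − X.
With p_i = (n_i/n_T)P, K_p = p_C^2 / (p_D^2 p_A).
Equating to 0.00199 kPa^-1 and solving on 0 < X < 1: X = 0.326.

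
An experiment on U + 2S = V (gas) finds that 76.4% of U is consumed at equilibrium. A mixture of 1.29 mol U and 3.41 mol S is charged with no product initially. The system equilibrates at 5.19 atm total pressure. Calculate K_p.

Basis: 1.29 mol U initially; let X = conversion of U. Extent ξ = 1.29X.
Species balance: n_U = 1.29 − 1.29X; n_S = 3.41 − 2.58X; n_V = 1.29X.
Summing: n_T = 4.7 − 2.58X.
At X = 0.764: n_U = 0.304, n_S = 1.44, n_V = 0.986, n_T = 2.73.
p_i = (n_i/n_T)·P. K_p = p_V / (p_U p_S^2) = 0.432 atm^-2.

K_p = 0.432 atm^-2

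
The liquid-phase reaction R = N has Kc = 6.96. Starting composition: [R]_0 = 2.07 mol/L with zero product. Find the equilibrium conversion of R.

X = 0.874

Let X = conversion of R; extent ξ = 2.07·X mol/L.
Concentrations: [R] = 2.07 − 2.07X; [N] = 2.07X.
Kc = [N] / ([R]).
Setting equal to 6.96 and solving for X on (0,1) gives X = 0.874.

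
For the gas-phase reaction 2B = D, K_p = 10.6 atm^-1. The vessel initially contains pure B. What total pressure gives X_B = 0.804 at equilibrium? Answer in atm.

Take 1 mol B as basis and let X be its fractional conversion, so ξ = 0.5X.
At extent ξ: n_B = 1 − X; n_D = 0.5X.
Summing: n_T = 1 − 0.5X.
K_p = p_D / (p_B^2) with p_i = (n_i/n_T)·P.
At X = 0.804: the mole-fraction product g(X) = Π y_i^ν_i = 6.258. Since K_p = g(X)·P^{-1}, P = (g/K_p)^(1/1) = (6.258/10.6)^(1/1) = 0.59 atm.

P = 0.59 atm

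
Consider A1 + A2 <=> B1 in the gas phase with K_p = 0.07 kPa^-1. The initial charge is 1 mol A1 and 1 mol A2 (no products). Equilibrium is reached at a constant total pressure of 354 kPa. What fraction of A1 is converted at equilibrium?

X = 0.803

Take 1 mol A1 as basis and let X be its fractional conversion, so ξ = X.
Mole table: n_A1 = 1 − X; n_A2 = 1 − X; n_B1 = X.
n_T = Σnᵢ = 2 − X.
Mole fractions y_i = n_i/n_T; K_p = p_B1 / (p_A1 p_A2) with p_i = y_i·P.
This yields a degree-2 equation in X; solving on (0,1), X = 0.803.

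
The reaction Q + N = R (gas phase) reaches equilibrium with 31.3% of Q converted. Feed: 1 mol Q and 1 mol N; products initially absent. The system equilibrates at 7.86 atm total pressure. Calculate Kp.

Kp = 0.142 atm^-1

Basis: 1 mol Q initially; let X = conversion of Q. Extent ξ = X.
Moles: n_Q = 1 − X; n_N = 1 − X; n_R = X.
Total moles n_T = 2 − X.
At X = 0.313: n_Q = 0.687, n_N = 0.687, n_R = 0.313, n_T = 1.69.
p_i = (n_i/n_T)·P. Kp = p_R / (p_Q p_N) = 0.142 atm^-1.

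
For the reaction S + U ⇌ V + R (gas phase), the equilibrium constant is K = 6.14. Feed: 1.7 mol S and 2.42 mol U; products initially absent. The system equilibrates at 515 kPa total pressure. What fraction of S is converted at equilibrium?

Take 1.7 mol S as basis and let X be its fractional conversion, so ξ = 1.7X.
Mole table: n_S = 1.7 − 1.7X; n_U = 2.42 − 1.7X; n_V = 1.7X; n_R = 1.7X.
Since Δν = 0, n_T = 4.12 throughout.
With p_i = (n_i/n_T)P, K = p_V p_R / (p_S p_U).
Equating to 6.14 and solving on 0 < X < 1: X = 0.819.

X = 0.819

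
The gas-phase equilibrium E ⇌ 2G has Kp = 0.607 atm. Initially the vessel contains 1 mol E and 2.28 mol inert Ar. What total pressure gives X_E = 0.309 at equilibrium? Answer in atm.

P = 3.94 atm

Let X = conversion of E (basis 1 mol E); extent of reaction ξ = X.
At extent ξ: n_E = 1 − X; n_G = 2X; n_I = 2.28 (inert).
Summing: n_T = 3.28 + X.
Kp = p_G^2 / (p_E) with p_i = (n_i/n_T)·P.
At X = 0.309: the mole-fraction product g(X) = Π y_i^ν_i = 0.154. Since Kp = g(X)·P^{1}, P = (Kp/g)^(1/1) = (0.607/0.154)^(1/1) = 3.94 atm.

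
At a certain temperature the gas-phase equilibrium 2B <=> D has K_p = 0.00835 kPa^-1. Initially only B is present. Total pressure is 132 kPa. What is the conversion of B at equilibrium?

Take 1 mol B as basis and let X be its fractional conversion, so ξ = 0.5X.
Species balance: n_B = 1 − X; n_D = 0.5X.
Summing: n_T = 1 − 0.5X.
y_i = n_i/n_T, p_i = y_i·P. K_p = p_D / (p_B^2).
Equating to 0.00835 kPa^-1 and solving on 0 < X < 1: X = 0.570.

X = 0.570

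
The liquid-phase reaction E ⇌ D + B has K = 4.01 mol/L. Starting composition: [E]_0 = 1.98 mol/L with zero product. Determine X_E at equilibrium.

Let X = conversion of E; extent ξ = 1.98·X mol/L.
Concentrations: [E] = 1.98 − 1.98X; [D] = 1.98X; [B] = 1.98X.
K = [D] [B] / ([E]).
This equals 4.01 at X = 0.734 (the root in 0 < X < 1).

X = 0.734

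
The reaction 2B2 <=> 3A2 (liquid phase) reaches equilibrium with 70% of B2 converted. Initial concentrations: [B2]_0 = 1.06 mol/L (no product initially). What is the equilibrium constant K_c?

Let X = conversion of B2.
Concentrations: [B2] = 1.06 − 1.06X; [A2] = 1.59X.
At X = 0.7: [B2] = 0.318, [A2] = 1.11.
K_c = [A2]^3 / ([B2]^2) = 13.6 mol/L.

K_c = 13.6 mol/L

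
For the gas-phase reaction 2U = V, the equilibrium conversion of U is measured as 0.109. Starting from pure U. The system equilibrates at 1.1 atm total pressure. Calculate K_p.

K_p = 0.059 atm^-1

Take 1 mol U as basis and let X be its fractional conversion, so ξ = 0.5X.
Species balance: n_U = 1 − X; n_V = 0.5X.
n_T = Σnᵢ = 1 − 0.5X.
At X = 0.109: n_U = 0.891, n_V = 0.0545, n_T = 0.946.
p_i = (n_i/n_T)·P. K_p = p_V / (p_U^2) = 0.059 atm^-1.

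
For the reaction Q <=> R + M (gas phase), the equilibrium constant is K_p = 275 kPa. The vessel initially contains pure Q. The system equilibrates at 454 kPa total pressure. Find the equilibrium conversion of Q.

Take 1 mol Q as basis and let X be its fractional conversion, so ξ = X.
At extent ξ: n_Q = 1 − X; n_R = X; n_M = X.
Total moles n_T = 1 + X.
y_i = n_i/n_T, p_i = y_i·P. K_p = p_R p_M / (p_Q).
Equating to 275 kPa and solving on 0 < X < 1: X = 0.614.

X = 0.614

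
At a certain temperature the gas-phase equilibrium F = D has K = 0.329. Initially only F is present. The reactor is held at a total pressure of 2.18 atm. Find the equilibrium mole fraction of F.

Basis: 1 mol F initially; let X = conversion of F. Extent ξ = X.
Moles: n_F = 1 − X; n_D = X.
Since Δν = 0, n_T = 1 throughout.
y_i = n_i/n_T, p_i = y_i·P. K = p_D / (p_F).
Setting this equal to 0.329 and taking the physical root (0 < X < 1) gives X = 0.248.
Then n_F = 0.752, n_T = 1, so y_F = 0.752.

y_F = 0.752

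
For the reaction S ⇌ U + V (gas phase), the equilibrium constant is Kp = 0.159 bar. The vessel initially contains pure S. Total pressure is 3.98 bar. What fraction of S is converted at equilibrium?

Let X = conversion of S (basis 1 mol S); extent of reaction ξ = X.
Species balance: n_S = 1 − X; n_U = X; n_V = X.
Total moles n_T = 1 + X.
y_i = n_i/n_T, p_i = y_i·P. Kp = p_U p_V / (p_S).
Setting this equal to 0.159 bar and taking the physical root (0 < X < 1) gives X = 0.196.

X = 0.196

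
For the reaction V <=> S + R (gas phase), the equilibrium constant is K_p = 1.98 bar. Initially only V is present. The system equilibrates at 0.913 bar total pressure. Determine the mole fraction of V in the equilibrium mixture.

Let X = conversion of V (basis 1 mol V); extent of reaction ξ = X.
At extent ξ: n_V = 1 − X; n_S = X; n_R = X.
n_T = Σnᵢ = 1 + X.
y_i = n_i/n_T, p_i = y_i·P. K_p = p_S p_R / (p_V).
Setting this equal to 1.98 bar and taking the physical root (0 < X < 1) gives X = 0.827.
Then n_V = 0.173, n_T = 1.83, so y_V = 0.095.

y_V = 0.095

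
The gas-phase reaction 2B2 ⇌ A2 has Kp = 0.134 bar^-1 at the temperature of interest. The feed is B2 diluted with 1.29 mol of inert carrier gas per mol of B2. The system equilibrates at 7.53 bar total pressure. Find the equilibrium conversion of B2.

Take 1 mol B2 as basis and let X be its fractional conversion, so ξ = 0.5X.
Species balance: n_B2 = 1 − X; n_A2 = 0.5X; n_I = 1.29 (inert).
Summing: n_T = 2.29 − 0.5X.
With p_i = (n_i/n_T)P, Kp = p_A2 / (p_B2^2).
Setting this equal to 0.134 bar^-1 and taking the physical root (0 < X < 1) gives X = 0.375.

X = 0.375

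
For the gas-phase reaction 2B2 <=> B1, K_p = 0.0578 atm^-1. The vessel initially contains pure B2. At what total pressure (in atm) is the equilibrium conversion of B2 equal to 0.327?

Basis: 1 mol B2 initially; let X = conversion of B2. Extent ξ = 0.5X.
Moles: n_B2 = 1 − X; n_B1 = 0.5X.
n_T = Σnᵢ = 1 − 0.5X.
K_p = p_B1 / (p_B2^2) with p_i = (n_i/n_T)·P.
At X = 0.327: the mole-fraction product g(X) = Π y_i^ν_i = 0.302. Since K_p = g(X)·P^{-1}, P = (g/K_p)^(1/1) = (0.302/0.0578)^(1/1) = 5.22 atm.

P = 5.22 atm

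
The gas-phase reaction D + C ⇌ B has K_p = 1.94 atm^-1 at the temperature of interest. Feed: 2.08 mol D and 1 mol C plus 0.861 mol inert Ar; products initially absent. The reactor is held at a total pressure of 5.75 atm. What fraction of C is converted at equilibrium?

X = 0.818

Take 1 mol C as basis and let X be its fractional conversion, so ξ = X.
Species balance: n_D = 2.08 − X; n_C = 1 − X; n_B = X; n_I = 0.861 (inert).
Total moles n_T = 3.94 − X.
Mole fractions y_i = n_i/n_T; K_p = p_B / (p_D p_C) with p_i = y_i·P.
This yields a degree-2 equation in X; solving on (0,1), X = 0.818.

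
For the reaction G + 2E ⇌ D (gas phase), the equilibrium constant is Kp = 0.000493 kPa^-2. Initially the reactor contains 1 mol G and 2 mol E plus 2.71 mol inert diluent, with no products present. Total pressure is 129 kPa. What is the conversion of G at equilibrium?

X = 0.354

Let X = conversion of G (basis 1 mol G); extent of reaction ξ = X.
Moles: n_G = 1 − X; n_E = 2 − 2X; n_D = X; n_I = 2.71 (inert).
n_T = Σnᵢ = 5.71 − 2X.
With p_i = (n_i/n_T)P, Kp = p_D / (p_G p_E^2).
Setting this equal to 0.000493 kPa^-2 and taking the physical root (0 < X < 1) gives X = 0.354.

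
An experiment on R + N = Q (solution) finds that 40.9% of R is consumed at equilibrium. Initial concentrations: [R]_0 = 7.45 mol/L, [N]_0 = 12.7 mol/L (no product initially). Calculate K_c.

Let X = conversion of R.
Concentrations: [R] = 7.45 − 7.45X; [N] = 12.7 − 7.45X; [Q] = 7.45X.
At X = 0.409: [R] = 4.4, [N] = 9.65, [Q] = 3.05.
K_c = [Q] / ([R] [N]) = 0.0717 L/mol.

K_c = 0.0717 L/mol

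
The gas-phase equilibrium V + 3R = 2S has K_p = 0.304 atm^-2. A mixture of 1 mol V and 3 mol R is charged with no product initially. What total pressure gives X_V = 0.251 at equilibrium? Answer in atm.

P = 1.09 atm

Take 1 mol V as basis and let X be its fractional conversion, so ξ = X.
Species balance: n_V = 1 − X; n_R = 3 − 3X; n_S = 2X.
Total moles n_T = 4 − 2X.
K_p = p_S^2 / (p_V p_R^3) with p_i = (n_i/n_T)·P.
At X = 0.251: the mole-fraction product g(X) = Π y_i^ν_i = 0.3629. Since K_p = g(X)·P^{-2}, P = (g/K_p)^(1/2) = (0.3629/0.304)^(1/2) = 1.09 atm.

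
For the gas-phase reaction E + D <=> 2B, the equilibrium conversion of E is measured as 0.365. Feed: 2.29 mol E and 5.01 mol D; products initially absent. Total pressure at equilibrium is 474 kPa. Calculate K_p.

K_p = 0.46

Take 2.29 mol E as basis and let X be its fractional conversion, so ξ = 2.29X.
Mole table: n_E = 2.29 − 2.29X; n_D = 5.01 − 2.29X; n_B = 4.58X.
Since Δν = 0, n_T = 7.3 throughout.
At X = 0.365: n_E = 1.45, n_D = 4.17, n_B = 1.67, n_T = 7.3.
p_i = (n_i/n_T)·P. K_p = p_B^2 / (p_E p_D) = 0.46.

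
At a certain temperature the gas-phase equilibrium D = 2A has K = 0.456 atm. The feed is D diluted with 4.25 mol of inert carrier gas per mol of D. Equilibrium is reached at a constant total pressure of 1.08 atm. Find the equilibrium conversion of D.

X = 0.534

Basis: 1 mol D initially; let X = conversion of D. Extent ξ = X.
At extent ξ: n_D = 1 − X; n_A = 2X; n_I = 4.25 (inert).
Total moles n_T = 5.25 + X.
With p_i = (n_i/n_T)P, K = p_A^2 / (p_D).
Equating to 0.456 atm and solving on 0 < X < 1: X = 0.534.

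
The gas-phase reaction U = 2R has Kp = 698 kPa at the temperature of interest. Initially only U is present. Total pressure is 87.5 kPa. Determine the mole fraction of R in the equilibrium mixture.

y_R = 0.899

Take 1 mol U as basis and let X be its fractional conversion, so ξ = X.
Species balance: n_U = 1 − X; n_R = 2X.
n_T = Σnᵢ = 1 + X.
y_i = n_i/n_T, p_i = y_i·P. Kp = p_R^2 / (p_U).
Setting this equal to 698 kPa and taking the physical root (0 < X < 1) gives X = 0.816.
Then n_R = 1.63, n_T = 1.82, so y_R = 0.899.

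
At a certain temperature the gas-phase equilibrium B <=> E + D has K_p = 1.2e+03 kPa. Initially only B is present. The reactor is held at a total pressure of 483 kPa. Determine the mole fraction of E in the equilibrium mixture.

Basis: 1 mol B initially; let X = conversion of B. Extent ξ = X.
Moles: n_B = 1 − X; n_E = X; n_D = X.
Summing: n_T = 1 + X.
Mole fractions y_i = n_i/n_T; K_p = p_E p_D / (p_B) with p_i = y_i·P.
Substituting and setting equal to 1.2e+03 kPa gives a polynomial in X; the root in (0,1) is X = 0.844.
Then n_E = 0.844, n_T = 1.84, so y_E = 0.458.

y_E = 0.458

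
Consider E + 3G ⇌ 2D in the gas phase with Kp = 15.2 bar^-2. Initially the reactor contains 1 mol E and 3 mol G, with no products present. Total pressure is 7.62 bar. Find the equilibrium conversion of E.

Let X = conversion of E (basis 1 mol E); extent of reaction ξ = X.
Mole table: n_E = 1 − X; n_G = 3 − 3X; n_D = 2X.
Summing: n_T = 4 − 2X.
With p_i = (n_i/n_T)P, Kp = p_D^2 / (p_E p_G^3).
Substituting and setting equal to 15.2 bar^-2 gives a polynomial in X; the root in (0,1) is X = 0.841.

X = 0.841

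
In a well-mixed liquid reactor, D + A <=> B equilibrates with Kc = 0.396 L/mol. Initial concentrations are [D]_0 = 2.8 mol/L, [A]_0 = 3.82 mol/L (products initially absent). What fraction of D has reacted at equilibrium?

X = 0.492

Let X = conversion of D; extent ξ = 2.8·X mol/L.
Concentrations: [D] = 2.8 − 2.8X; [A] = 3.82 − 2.8X; [B] = 2.8X.
Kc = [B] / ([D] [A]).
Setting equal to 0.396 and solving for X on (0,1) gives X = 0.492.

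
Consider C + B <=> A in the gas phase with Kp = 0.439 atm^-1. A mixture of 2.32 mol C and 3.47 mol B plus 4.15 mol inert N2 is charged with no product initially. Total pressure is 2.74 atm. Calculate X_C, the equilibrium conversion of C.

X = 0.269

Take 2.32 mol C as basis and let X be its fractional conversion, so ξ = 2.32X.
At extent ξ: n_C = 2.32 − 2.32X; n_B = 3.47 − 2.32X; n_A = 2.32X; n_I = 4.15 (inert).
Total moles n_T = 9.94 − 2.32X.
y_i = n_i/n_T, p_i = y_i·P. Kp = p_A / (p_C p_B).
Equating to 0.439 atm^-1 and solving on 0 < X < 1: X = 0.269.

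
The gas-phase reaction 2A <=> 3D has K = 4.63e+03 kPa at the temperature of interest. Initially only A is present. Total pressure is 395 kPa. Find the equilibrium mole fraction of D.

Take 1 mol A as basis and let X be its fractional conversion, so ξ = 0.5X.
Moles: n_A = 1 − X; n_D = 1.5X.
Total moles n_T = 1 + 0.5X.
Mole fractions y_i = n_i/n_T; K = p_D^3 / (p_A^2) with p_i = y_i·P.
Equating to 4.63e+03 kPa and solving on 0 < X < 1: X = 0.719.
Then n_D = 1.08, n_T = 1.36, so y_D = 0.794.

y_D = 0.794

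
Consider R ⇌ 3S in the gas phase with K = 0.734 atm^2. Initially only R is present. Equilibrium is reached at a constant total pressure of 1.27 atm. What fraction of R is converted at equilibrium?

Take 1 mol R as basis and let X be its fractional conversion, so ξ = X.
Moles: n_R = 1 − X; n_S = 3X.
n_T = Σnᵢ = 1 + 2X.
Mole fractions y_i = n_i/n_T; K = p_S^3 / (p_R) with p_i = y_i·P.
Equating to 0.734 atm^2 and solving on 0 < X < 1: X = 0.313.

X = 0.313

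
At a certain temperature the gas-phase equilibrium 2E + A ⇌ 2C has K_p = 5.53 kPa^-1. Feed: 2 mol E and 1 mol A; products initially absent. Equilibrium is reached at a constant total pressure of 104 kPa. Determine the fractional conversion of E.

X = 0.860

Basis: 2 mol E initially; let X = conversion of E. Extent ξ = X.
Moles: n_E = 2 − 2X; n_A = 1 − X; n_C = 2X.
n_T = Σnᵢ = 3 − X.
Mole fractions y_i = n_i/n_T; K_p = p_C^2 / (p_E^2 p_A) with p_i = y_i·P.
Setting this equal to 5.53 kPa^-1 and taking the physical root (0 < X < 1) gives X = 0.860.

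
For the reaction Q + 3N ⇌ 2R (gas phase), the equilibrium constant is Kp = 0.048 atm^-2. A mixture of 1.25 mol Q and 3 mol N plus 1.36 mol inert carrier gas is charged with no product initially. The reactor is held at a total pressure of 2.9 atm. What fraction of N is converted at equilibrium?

X = 0.222

Take 3 mol N as basis and let X be its fractional conversion, so ξ = X.
Moles: n_Q = 1.25 − X; n_N = 3 − 3X; n_R = 2X; n_I = 1.36 (inert).
Total moles n_T = 5.61 − 2X.
With p_i = (n_i/n_T)P, Kp = p_R^2 / (p_Q p_N^3).
Substituting and setting equal to 0.048 atm^-2 gives a polynomial in X; the root in (0,1) is X = 0.222.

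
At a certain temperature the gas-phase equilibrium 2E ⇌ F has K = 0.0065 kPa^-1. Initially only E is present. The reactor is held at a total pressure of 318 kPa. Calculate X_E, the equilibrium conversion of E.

X = 0.672

Let X = conversion of E (basis 1 mol E); extent of reaction ξ = 0.5X.
Mole table: n_E = 1 − X; n_F = 0.5X.
Summing: n_T = 1 − 0.5X.
y_i = n_i/n_T, p_i = y_i·P. K = p_F / (p_E^2).
Substituting and setting equal to 0.0065 kPa^-1 gives a polynomial in X; the root in (0,1) is X = 0.672.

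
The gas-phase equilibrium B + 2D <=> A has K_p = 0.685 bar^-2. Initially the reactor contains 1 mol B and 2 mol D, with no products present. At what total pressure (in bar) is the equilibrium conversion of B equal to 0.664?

Take 1 mol B as basis and let X be its fractional conversion, so ξ = X.
Moles: n_B = 1 − X; n_D = 2 − 2X; n_A = X.
n_T = Σnᵢ = 3 − 2X.
K_p = p_A / (p_B p_D^2) with p_i = (n_i/n_T)·P.
At X = 0.664: the mole-fraction product g(X) = Π y_i^ν_i = 12.23. Since K_p = g(X)·P^{-2}, P = (g/K_p)^(1/2) = (12.23/0.685)^(1/2) = 4.23 bar.

P = 4.23 bar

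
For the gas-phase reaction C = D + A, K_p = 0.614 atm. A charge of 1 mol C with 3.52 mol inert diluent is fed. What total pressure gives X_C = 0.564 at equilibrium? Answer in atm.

Let X = conversion of C (basis 1 mol C); extent of reaction ξ = X.
Moles: n_C = 1 − X; n_D = X; n_A = X; n_I = 3.52 (inert).
n_T = Σnᵢ = 4.52 + X.
K_p = p_D p_A / (p_C) with p_i = (n_i/n_T)·P.
At X = 0.564: the mole-fraction product g(X) = Π y_i^ν_i = 0.1435. Since K_p = g(X)·P^{1}, P = (K_p/g)^(1/1) = (0.614/0.1435)^(1/1) = 4.28 atm.

P = 4.28 atm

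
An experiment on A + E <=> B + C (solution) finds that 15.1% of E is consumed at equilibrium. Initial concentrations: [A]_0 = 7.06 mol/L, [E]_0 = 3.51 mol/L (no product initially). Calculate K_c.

Let X = conversion of E.
Concentrations: [A] = 7.06 − 3.51X; [E] = 3.51 − 3.51X; [B] = 3.51X; [C] = 3.51X.
At X = 0.151: [A] = 6.53, [E] = 2.98, [B] = 0.53, [C] = 0.53.
K_c = [B] [C] / ([A] [E]) = 0.0144.

K_c = 0.0144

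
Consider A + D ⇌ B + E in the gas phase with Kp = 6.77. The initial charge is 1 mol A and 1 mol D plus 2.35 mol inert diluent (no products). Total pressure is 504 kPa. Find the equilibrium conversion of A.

X = 0.722

Let X = conversion of A (basis 1 mol A); extent of reaction ξ = X.
Species balance: n_A = 1 − X; n_D = 1 − X; n_B = X; n_E = X; n_I = 2.35 (inert).
Since Δν = 0, n_T = 4.35 throughout.
y_i = n_i/n_T, p_i = y_i·P. Kp = p_B p_E / (p_A p_D).
Substituting and setting equal to 6.77 gives a polynomial in X; the root in (0,1) is X = 0.722.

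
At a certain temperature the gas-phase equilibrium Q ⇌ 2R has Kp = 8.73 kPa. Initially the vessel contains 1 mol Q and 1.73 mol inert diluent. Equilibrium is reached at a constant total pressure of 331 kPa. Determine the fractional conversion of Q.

Take 1 mol Q as basis and let X be its fractional conversion, so ξ = X.
Species balance: n_Q = 1 − X; n_R = 2X; n_I = 1.73 (inert).
n_T = Σnᵢ = 2.73 + X.
Mole fractions y_i = n_i/n_T; Kp = p_R^2 / (p_Q) with p_i = y_i·P.
Equating to 8.73 kPa and solving on 0 < X < 1: X = 0.128.

X = 0.128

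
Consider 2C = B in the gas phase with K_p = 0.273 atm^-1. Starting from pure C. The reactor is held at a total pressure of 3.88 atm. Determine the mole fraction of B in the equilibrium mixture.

Basis: 1 mol C initially; let X = conversion of C. Extent ξ = 0.5X.
Mole table: n_C = 1 − X; n_B = 0.5X.
n_T = Σnᵢ = 1 − 0.5X.
With p_i = (n_i/n_T)P, K_p = p_B / (p_C^2).
Equating to 0.273 atm^-1 and solving on 0 < X < 1: X = 0.563.
Then n_B = 0.282, n_T = 0.718, so y_B = 0.392.

y_B = 0.392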